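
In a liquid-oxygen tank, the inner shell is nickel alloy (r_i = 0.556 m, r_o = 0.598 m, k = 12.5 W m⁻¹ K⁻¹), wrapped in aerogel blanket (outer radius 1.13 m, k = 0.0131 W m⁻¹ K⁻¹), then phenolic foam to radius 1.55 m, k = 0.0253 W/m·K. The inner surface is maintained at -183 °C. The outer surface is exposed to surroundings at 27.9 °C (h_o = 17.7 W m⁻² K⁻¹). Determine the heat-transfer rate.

Q = 38.1 W

Series thermal resistances, inner to outer:
  R_nickel alloy = (1/0.556 − 1/0.598)/(4πk) = 0.1263/(4π·12.5) = 8.042×10^-4 K/W
  R_aerogel blanket = (1/0.598 − 1/1.13)/(4πk) = 0.7873/(4π·0.0131) = 4.782 K/W
  R_phenolic foam = (1/1.13 − 1/1.55)/(4πk) = 0.2398/(4π·0.0253) = 0.7542 K/W
  R_conv,out = 1/(4πr²h) = 1/(4π·1.55²·17.7) = 0.001871 K/W
ΣR = 8.042×10^-4 + 4.782 + 0.7542 + 0.001871 = 5.539 K/W
Q = ΔT/ΣR = (-183 °C − 27.9 °C)/5.539 = -38.1 W
(Negative Q ⇒ heat flows inward; heat gain = 38.1 W.)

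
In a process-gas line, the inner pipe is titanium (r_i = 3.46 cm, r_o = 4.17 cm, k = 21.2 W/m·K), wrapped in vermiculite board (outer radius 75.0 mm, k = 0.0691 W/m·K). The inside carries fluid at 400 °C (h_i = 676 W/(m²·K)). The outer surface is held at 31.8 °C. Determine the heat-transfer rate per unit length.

Q' = 271 W/m

Series thermal resistances, inner to outer:
  R'_conv,in = 1/(2πr h) = 1/(2π·0.0346·676) = 0.006805 m·K/W
  R'_titanium = ln(0.0417/0.0346)/(2πk) = 0.1866/(2π·21.2) = 0.001401 m·K/W
  R'_vermiculite board = ln(0.0750/0.0417)/(2πk) = 0.5870/(2π·0.0691) = 1.352 m·K/W
ΣR = 0.006805 + 0.001401 + 1.352 = 1.360 m·K/W
Q' = ΔT/ΣR = (400 °C − 31.8 °C)/1.360 = 271 W/m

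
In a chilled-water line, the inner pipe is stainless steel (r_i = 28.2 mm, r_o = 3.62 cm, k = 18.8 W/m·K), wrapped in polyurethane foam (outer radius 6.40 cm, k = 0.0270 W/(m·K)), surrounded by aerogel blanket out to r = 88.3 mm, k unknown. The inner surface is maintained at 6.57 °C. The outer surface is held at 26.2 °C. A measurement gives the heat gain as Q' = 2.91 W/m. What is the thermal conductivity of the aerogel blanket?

ΣR = ΔT/Q' = |6.57 − 26.2|/2.91 = 6.746 m·K/W
Known resistances:
  R'_stainless steel = ln(0.0362/0.0282)/(2πk) = 0.2497/(2π·18.8) = 0.002114 m·K/W
  R'_polyurethane foam = ln(0.0640/0.0362)/(2πk) = 0.5698/(2π·0.0270) = 3.359 m·K/W
R_aerogel blanket = ΣR − ΣR_known = 6.746 − 3.361 = 3.385 m·K/W
ln(r₂/r₁)/(2πk) = 3.385 ⇒ k = 0.3219/(2π·3.385) = 0.0151 W/m·K

k = 0.0151 W/m·K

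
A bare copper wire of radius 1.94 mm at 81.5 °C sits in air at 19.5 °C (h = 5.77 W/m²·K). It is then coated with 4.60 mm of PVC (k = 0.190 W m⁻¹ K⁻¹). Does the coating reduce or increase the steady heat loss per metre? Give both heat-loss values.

Critical radius for a cylinder: r_cr = k/h = 0.0329 m = 3.29 cm.
Outer radius after coating: r₂ = 0.00194 + 0.00460 = 0.00654 m.
Since r₁ < r_cr and r₂ ≤ r_cr, the coating moves toward the maximum at r_cr — heat loss rises.
Bare: R = 1/(2πr₁h) = 14.22 m·K/W; Q = 62/14.22 = 4.36 W/m.
Coated: R = R_cond + R_conv = 5.236 m·K/W; Q = 62/5.236 = 11.8 W/m.

increases: 4.36 → 11.8 W/m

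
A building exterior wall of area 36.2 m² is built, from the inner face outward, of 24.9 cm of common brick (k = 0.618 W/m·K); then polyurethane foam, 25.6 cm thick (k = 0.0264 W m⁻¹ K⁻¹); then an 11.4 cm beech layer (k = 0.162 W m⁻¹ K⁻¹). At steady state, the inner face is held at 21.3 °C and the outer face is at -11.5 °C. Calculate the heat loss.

Q = 110 W

Series thermal resistances, inner to outer:
  R_common brick = L/(kA) = 0.249/(0.618·36.2) = 0.01113 K/W
  R_polyurethane foam = L/(kA) = 0.256/(0.0264·36.2) = 0.2679 K/W
  R_beech = L/(kA) = 0.114/(0.162·36.2) = 0.01944 K/W
ΣR = 0.01113 + 0.2679 + 0.01944 = 0.2985 K/W
Q = ΔT/ΣR = (21.3 °C − -11.5 °C)/0.2985 = 110 W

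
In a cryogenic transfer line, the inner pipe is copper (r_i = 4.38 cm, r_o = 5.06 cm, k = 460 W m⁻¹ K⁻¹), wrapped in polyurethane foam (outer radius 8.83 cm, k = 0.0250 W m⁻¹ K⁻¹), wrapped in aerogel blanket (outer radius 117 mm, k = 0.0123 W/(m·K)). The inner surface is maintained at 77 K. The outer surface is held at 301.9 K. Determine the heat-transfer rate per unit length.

Series thermal resistances, inner to outer:
  R'_copper = ln(0.0506/0.0438)/(2πk) = 0.1443/(2π·460) = 4.993×10^-5 m·K/W
  R'_polyurethane foam = ln(0.0883/0.0506)/(2πk) = 0.5568/(2π·0.0250) = 3.545 m·K/W
  R'_aerogel blanket = ln(0.117/0.0883)/(2πk) = 0.2814/(2π·0.0123) = 3.642 m·K/W
ΣR = 4.993×10^-5 + 3.545 + 3.642 = 7.187 m·K/W
Q' = ΔT/ΣR = (77 K − 301.9 K)/7.187 = -31.3 W/m
(Negative Q' ⇒ heat flows inward; heat gain = 31.3 W/m.)

Q' = 31.3 W/m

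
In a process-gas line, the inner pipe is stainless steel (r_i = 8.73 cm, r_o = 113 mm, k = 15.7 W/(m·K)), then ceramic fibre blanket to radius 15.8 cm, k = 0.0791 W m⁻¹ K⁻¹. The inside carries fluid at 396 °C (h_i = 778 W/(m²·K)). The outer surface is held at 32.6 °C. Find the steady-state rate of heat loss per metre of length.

Q' = 535 W/m

Series thermal resistances, inner to outer:
  R'_conv,in = 1/(2πr h) = 1/(2π·0.0873·778) = 0.002343 m·K/W
  R'_stainless steel = ln(0.113/0.0873)/(2πk) = 0.2580/(2π·15.7) = 0.002616 m·K/W
  R'_ceramic fibre blanket = ln(0.158/0.113)/(2πk) = 0.3352/(2π·0.0791) = 0.6745 m·K/W
ΣR = 0.002343 + 0.002616 + 0.6745 = 0.6795 m·K/W
Q' = ΔT/ΣR = (396 °C − 32.6 °C)/0.6795 = 535 W/m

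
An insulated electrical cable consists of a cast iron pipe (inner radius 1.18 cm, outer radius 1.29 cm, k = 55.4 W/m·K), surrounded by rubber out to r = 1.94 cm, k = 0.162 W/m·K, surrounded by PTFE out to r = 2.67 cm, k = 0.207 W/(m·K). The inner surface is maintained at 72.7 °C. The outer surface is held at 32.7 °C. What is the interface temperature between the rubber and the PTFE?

Series thermal resistances, inner to outer:
  R'_cast iron = ln(0.0129/0.0118)/(2πk) = 0.08913/(2π·55.4) = 2.560×10^-4 m·K/W
  R'_rubber = ln(0.0194/0.0129)/(2πk) = 0.4080/(2π·0.162) = 0.4009 m·K/W
  R'_PTFE = ln(0.0267/0.0194)/(2πk) = 0.3194/(2π·0.207) = 0.2456 m·K/W
ΣR = 2.560×10^-4 + 0.4009 + 0.2456 = 0.6468 m·K/W
Q' = ΔT/ΣR = (72.7 °C − 32.7 °C)/0.6468 = 61.84 W/m
From the inner boundary to the rubber/PTFE interface, ΣR_partial = 0.4012 m·K/W.
T_interface = T_in − Q'·ΣR_partial = 72.7 °C − (61.84)(0.4012) = 47.9 °C

T = 47.9 °C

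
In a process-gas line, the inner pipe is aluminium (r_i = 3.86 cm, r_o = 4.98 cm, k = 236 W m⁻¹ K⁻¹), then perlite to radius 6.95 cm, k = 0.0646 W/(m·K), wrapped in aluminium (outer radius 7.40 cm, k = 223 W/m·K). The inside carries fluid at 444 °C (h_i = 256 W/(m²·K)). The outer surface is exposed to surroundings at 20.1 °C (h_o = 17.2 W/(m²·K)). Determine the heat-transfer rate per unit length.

Q' = 440 W/m

Series thermal resistances, inner to outer:
  R'_conv,in = 1/(2πr h) = 1/(2π·0.0386·256) = 0.01611 m·K/W
  R'_aluminium = ln(0.0498/0.0386)/(2πk) = 0.2548/(2π·236) = 1.718×10^-4 m·K/W
  R'_perlite = ln(0.0695/0.0498)/(2πk) = 0.3333/(2π·0.0646) = 0.8212 m·K/W
  R'_aluminium = ln(0.0740/0.0695)/(2πk) = 0.06274/(2π·223) = 4.478×10^-5 m·K/W
  R'_conv,out = 1/(2πr h) = 1/(2π·0.0740·17.2) = 0.1250 m·K/W
ΣR = 0.01611 + 1.718×10^-4 + 0.8212 + 4.478×10^-5 + 0.1250 = 0.9625 m·K/W
Q' = ΔT/ΣR = (444 °C − 20.1 °C)/0.9625 = 440 W/m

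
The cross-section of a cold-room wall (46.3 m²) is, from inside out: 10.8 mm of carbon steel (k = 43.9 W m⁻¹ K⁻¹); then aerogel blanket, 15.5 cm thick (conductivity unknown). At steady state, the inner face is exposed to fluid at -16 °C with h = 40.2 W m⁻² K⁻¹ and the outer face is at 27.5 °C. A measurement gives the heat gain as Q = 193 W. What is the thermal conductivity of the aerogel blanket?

k = 0.0149 W/m·K

ΣR = ΔT/Q = |-16 − 27.5|/193 = 0.2254 K/W
Known resistances:
  R_conv,in = 1/(hA) = 1/(40.2·46.3) = 5.373×10^-4 K/W
  R_carbon steel = L/(kA) = 0.0108/(43.9·46.3) = 5.313×10^-6 K/W
R_aerogel blanket = ΣR − ΣR_known = 0.2254 − 5.426×10^-4 = 0.2249 K/W
L/(kA) = 0.2249 ⇒ k = 0.155/(0.2249·46.3) = 0.0149 W/m·K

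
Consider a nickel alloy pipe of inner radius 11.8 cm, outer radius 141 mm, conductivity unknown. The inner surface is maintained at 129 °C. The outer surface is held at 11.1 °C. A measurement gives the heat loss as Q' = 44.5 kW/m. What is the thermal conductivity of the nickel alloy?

ΣR = ΔT/Q' = |129 − 11.1|/44500 = 0.002649 m·K/W
ln(r₂/r₁)/(2πk) = 0.002649 ⇒ k = 0.1781/(2π·0.002649) = 10.7 W/m·K

k = 10.7 W/m·K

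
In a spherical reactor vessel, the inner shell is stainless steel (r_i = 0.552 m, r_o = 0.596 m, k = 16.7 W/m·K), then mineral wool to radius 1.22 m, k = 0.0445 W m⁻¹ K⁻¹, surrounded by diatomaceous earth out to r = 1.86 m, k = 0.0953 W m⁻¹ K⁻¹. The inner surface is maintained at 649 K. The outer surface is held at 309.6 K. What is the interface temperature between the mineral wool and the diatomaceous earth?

Treat each layer as a resistance in series:
  R_stainless steel = (1/0.552 − 1/0.596)/(4πk) = 0.1337/(4π·16.7) = 6.373×10^-4 K/W
  R_mineral wool = (1/0.596 − 1/1.22)/(4πk) = 0.8582/(4π·0.0445) = 1.535 K/W
  R_diatomaceous earth = (1/1.22 − 1/1.86)/(4πk) = 0.2820/(4π·0.0953) = 0.2355 K/W
ΣR = 6.373×10^-4 + 1.535 + 0.2355 = 1.771 K/W
Q = ΔT/ΣR = (649 K − 309.6 K)/1.771 = 191.6 W
From the inner boundary to the mineral wool/diatomaceous earth interface, ΣR_partial = 1.536 K/W.
T_interface = T_in − Q·ΣR_partial = 649 K − (191.6)(1.536) = 354.7 K

T = 354.7 K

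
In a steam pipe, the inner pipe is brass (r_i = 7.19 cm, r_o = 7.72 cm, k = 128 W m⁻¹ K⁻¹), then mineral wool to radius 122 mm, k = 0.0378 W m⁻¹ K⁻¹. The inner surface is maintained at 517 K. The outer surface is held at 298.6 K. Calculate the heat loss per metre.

Q' = 113 W/m

Treat each layer as a resistance in series:
  R'_brass = ln(0.0772/0.0719)/(2πk) = 0.07112/(2π·128) = 8.843×10^-5 m·K/W
  R'_mineral wool = ln(0.122/0.0772)/(2πk) = 0.4576/(2π·0.0378) = 1.927 m·K/W
ΣR = 8.843×10^-5 + 1.927 = 1.927 m·K/W
Q' = ΔT/ΣR = (517 K − 298.6 K)/1.927 = 113 W/m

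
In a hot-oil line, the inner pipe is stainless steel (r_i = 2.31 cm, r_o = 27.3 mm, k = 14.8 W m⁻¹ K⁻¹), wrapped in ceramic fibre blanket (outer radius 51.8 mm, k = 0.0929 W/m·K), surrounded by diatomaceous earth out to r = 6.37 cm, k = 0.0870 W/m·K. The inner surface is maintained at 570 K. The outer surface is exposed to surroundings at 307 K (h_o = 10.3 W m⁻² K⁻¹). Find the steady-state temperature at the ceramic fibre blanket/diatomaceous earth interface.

T = 402 K

Series thermal resistances, inner to outer:
  R'_stainless steel = ln(0.0273/0.0231)/(2πk) = 0.1671/(2π·14.8) = 0.001796 m·K/W
  R'_ceramic fibre blanket = ln(0.0518/0.0273)/(2πk) = 0.6405/(2π·0.0929) = 1.097 m·K/W
  R'_diatomaceous earth = ln(0.0637/0.0518)/(2πk) = 0.2068/(2π·0.0870) = 0.3783 m·K/W
  R'_conv,out = 1/(2πr h) = 1/(2π·0.0637·10.3) = 0.2426 m·K/W
ΣR = 0.001796 + 1.097 + 0.3783 + 0.2426 = 1.720 m·K/W
Q' = ΔT/ΣR = (570 K − 307 K)/1.720 = 152.9 W/m
From the inner boundary to the ceramic fibre blanket/diatomaceous earth interface, ΣR_partial = 1.099 m·K/W.
T_interface = T_in − Q'·ΣR_partial = 570 K − (152.9)(1.099) = 402 K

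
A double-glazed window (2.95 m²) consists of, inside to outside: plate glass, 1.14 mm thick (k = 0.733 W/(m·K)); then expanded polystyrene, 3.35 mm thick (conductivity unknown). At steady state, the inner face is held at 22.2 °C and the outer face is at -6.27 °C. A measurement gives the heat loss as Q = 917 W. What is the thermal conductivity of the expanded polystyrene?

k = 0.0372 W/m·K

ΣR = ΔT/Q = |22.2 − -6.27|/917 = 0.03105 K/W
Known resistances:
  R_plate glass = L/(kA) = 0.00114/(0.733·2.95) = 5.272×10^-4 K/W
R_expanded polystyrene = ΣR − ΣR_known = 0.03105 − 5.272×10^-4 = 0.03052 K/W
L/(kA) = 0.03052 ⇒ k = 0.00335/(0.03052·2.95) = 0.0372 W/m·K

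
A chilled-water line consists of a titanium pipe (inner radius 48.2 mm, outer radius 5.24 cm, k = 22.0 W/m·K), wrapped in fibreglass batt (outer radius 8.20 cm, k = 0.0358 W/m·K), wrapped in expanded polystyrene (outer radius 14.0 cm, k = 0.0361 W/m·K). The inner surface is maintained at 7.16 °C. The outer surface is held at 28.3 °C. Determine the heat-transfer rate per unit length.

Q' = 4.86 W/m

Series thermal resistances, inner to outer:
  R'_titanium = ln(0.0524/0.0482)/(2πk) = 0.08355/(2π·22.0) = 6.044×10^-4 m·K/W
  R'_fibreglass batt = ln(0.0820/0.0524)/(2πk) = 0.4478/(2π·0.0358) = 1.991 m·K/W
  R'_expanded polystyrene = ln(0.140/0.0820)/(2πk) = 0.5349/(2π·0.0361) = 2.358 m·K/W
ΣR = 6.044×10^-4 + 1.991 + 2.358 = 4.350 m·K/W
Q' = ΔT/ΣR = (7.16 °C − 28.3 °C)/4.350 = -4.86 W/m
(Negative Q' ⇒ heat flows inward; heat gain = 4.86 W/m.)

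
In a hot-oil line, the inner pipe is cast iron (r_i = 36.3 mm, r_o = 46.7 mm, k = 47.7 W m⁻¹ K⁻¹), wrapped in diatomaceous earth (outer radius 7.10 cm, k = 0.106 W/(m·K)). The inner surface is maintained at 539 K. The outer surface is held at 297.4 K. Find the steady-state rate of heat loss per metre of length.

Series thermal resistances, inner to outer:
  R'_cast iron = ln(0.0467/0.0363)/(2πk) = 0.2519/(2π·47.7) = 8.406×10^-4 m·K/W
  R'_diatomaceous earth = ln(0.0710/0.0467)/(2πk) = 0.4189/(2π·0.106) = 0.6290 m·K/W
ΣR = 8.406×10^-4 + 0.6290 = 0.6298 m·K/W
Q' = ΔT/ΣR = (539 K − 297.4 K)/0.6298 = 384 W/m

Q' = 384 W/m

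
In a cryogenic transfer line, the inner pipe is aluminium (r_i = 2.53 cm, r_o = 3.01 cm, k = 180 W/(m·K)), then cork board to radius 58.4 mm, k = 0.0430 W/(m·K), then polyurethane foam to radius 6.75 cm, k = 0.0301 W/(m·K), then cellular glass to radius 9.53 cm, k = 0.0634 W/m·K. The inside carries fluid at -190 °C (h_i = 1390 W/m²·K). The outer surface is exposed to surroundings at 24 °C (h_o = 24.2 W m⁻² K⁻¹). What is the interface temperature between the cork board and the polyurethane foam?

Treat each layer as a resistance in series:
  R'_conv,in = 1/(2πr h) = 1/(2π·0.0253·1390) = 0.004526 m·K/W
  R'_aluminium = ln(0.0301/0.0253)/(2πk) = 0.1737/(2π·180) = 1.536×10^-4 m·K/W
  R'_cork board = ln(0.0584/0.0301)/(2πk) = 0.6628/(2π·0.0430) = 2.453 m·K/W
  R'_polyurethane foam = ln(0.0675/0.0584)/(2πk) = 0.1448/(2π·0.0301) = 0.7657 m·K/W
  R'_cellular glass = ln(0.0953/0.0675)/(2πk) = 0.3449/(2π·0.0634) = 0.8658 m·K/W
  R'_conv,out = 1/(2πr h) = 1/(2π·0.0953·24.2) = 0.06901 m·K/W
ΣR = 0.004526 + 1.536×10^-4 + 2.453 + 0.7657 + 0.8658 + 0.06901 = 4.158 m·K/W
Q' = ΔT/ΣR = (-190 °C − 24 °C)/4.158 = -51.47 W/m
From the inner boundary to the cork board/polyurethane foam interface, ΣR_partial = 2.458 m·K/W.
T_interface = T_in − Q'·ΣR_partial = -190 °C − (-51.47)(2.458) = -63.5 °C

T = -63.5 °C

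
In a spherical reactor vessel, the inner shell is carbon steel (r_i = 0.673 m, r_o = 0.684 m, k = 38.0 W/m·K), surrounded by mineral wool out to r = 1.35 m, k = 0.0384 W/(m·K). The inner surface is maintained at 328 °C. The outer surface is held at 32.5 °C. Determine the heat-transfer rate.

Q = 198 W

Resistance network (inner→outer):
  R_carbon steel = (1/0.673 − 1/0.684)/(4πk) = 0.02390/(4π·38.0) = 5.004×10^-5 K/W
  R_mineral wool = (1/0.684 − 1/1.35)/(4πk) = 0.7212/(4π·0.0384) = 1.495 K/W
ΣR = 5.004×10^-5 + 1.495 = 1.495 K/W
Q = ΔT/ΣR = (328 °C − 32.5 °C)/1.495 = 198 W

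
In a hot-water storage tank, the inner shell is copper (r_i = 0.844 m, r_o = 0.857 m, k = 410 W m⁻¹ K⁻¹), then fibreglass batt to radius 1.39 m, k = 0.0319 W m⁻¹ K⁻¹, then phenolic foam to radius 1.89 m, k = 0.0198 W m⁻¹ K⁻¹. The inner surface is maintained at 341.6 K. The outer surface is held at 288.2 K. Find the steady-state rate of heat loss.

Treat each layer as a resistance in series:
  R_copper = (1/0.844 − 1/0.857)/(4πk) = 0.01797/(4π·410) = 3.488×10^-6 K/W
  R_fibreglass batt = (1/0.857 − 1/1.39)/(4πk) = 0.4474/(4π·0.0319) = 1.116 K/W
  R_phenolic foam = (1/1.39 − 1/1.89)/(4πk) = 0.1903/(4π·0.0198) = 0.7649 K/W
ΣR = 3.488×10^-6 + 1.116 + 0.7649 = 1.881 K/W
Q = ΔT/ΣR = (341.6 K − 288.2 K)/1.881 = 28.4 W

Q = 28.4 W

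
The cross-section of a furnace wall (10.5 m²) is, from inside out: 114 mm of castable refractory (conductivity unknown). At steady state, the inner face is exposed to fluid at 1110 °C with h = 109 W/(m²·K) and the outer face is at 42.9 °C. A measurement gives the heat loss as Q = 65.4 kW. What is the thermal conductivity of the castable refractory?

ΣR = ΔT/Q = |1110 − 42.9|/65400 = 0.01632 K/W
Known resistances:
  R_conv,in = 1/(hA) = 1/(109·10.5) = 8.737×10^-4 K/W
R_castable refractory = ΣR − ΣR_known = 0.01632 − 8.737×10^-4 = 0.01545 K/W
L/(kA) = 0.01545 ⇒ k = 0.114/(0.01545·10.5) = 0.703 W/m·K

k = 0.703 W/m·K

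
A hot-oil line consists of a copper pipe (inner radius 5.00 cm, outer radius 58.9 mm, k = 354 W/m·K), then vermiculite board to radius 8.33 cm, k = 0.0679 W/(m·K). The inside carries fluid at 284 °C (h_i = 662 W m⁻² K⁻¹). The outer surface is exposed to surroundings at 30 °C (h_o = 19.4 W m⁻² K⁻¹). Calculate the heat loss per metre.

Resistance network (inner→outer):
  R'_conv,in = 1/(2πr h) = 1/(2π·0.0500·662) = 0.004808 m·K/W
  R'_copper = ln(0.0589/0.0500)/(2πk) = 0.1638/(2π·354) = 7.365×10^-5 m·K/W
  R'_vermiculite board = ln(0.0833/0.0589)/(2πk) = 0.3466/(2π·0.0679) = 0.8124 m·K/W
  R'_conv,out = 1/(2πr h) = 1/(2π·0.0833·19.4) = 0.09849 m·K/W
ΣR = 0.004808 + 7.365×10^-5 + 0.8124 + 0.09849 = 0.9158 m·K/W
Q' = ΔT/ΣR = (284 °C − 30 °C)/0.9158 = 277 W/m

Q' = 277 W/m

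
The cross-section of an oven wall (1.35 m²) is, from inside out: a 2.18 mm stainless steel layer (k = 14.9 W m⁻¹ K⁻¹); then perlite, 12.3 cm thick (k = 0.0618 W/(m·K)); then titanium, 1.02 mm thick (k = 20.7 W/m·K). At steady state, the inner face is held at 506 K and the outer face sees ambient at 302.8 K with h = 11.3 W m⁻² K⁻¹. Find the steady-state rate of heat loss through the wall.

Resistance network (inner→outer):
  R_stainless steel = L/(kA) = 0.00218/(14.9·1.35) = 1.084×10^-4 K/W
  R_perlite = L/(kA) = 0.123/(0.0618·1.35) = 1.474 K/W
  R_titanium = L/(kA) = 0.00102/(20.7·1.35) = 3.650×10^-5 K/W
  R_conv,out = 1/(hA) = 1/(11.3·1.35) = 0.06555 K/W
ΣR = 1.084×10^-4 + 1.474 + 3.650×10^-5 + 0.06555 = 1.540 K/W
Q = ΔT/ΣR = (506 K − 302.8 K)/1.540 = 132 W

Q = 132 W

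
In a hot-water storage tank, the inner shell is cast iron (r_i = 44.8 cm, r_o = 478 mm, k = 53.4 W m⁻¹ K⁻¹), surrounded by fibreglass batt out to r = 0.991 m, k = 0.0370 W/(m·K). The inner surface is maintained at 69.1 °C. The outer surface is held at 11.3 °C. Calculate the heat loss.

Resistance network (inner→outer):
  R_cast iron = (1/0.448 − 1/0.478)/(4πk) = 0.1401/(4π·53.4) = 2.088×10^-4 K/W
  R_fibreglass batt = (1/0.478 − 1/0.991)/(4πk) = 1.083/(4π·0.0370) = 2.329 K/W
ΣR = 2.088×10^-4 + 2.329 = 2.329 K/W
Q = ΔT/ΣR = (69.1 °C − 11.3 °C)/2.329 = 24.8 W

Q = 24.8 W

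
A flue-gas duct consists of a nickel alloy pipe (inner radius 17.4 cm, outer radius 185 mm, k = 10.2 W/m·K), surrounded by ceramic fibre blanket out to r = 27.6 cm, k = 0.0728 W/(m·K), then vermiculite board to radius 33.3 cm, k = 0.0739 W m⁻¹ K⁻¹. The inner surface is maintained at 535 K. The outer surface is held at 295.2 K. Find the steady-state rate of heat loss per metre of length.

Q' = 187 W/m

Treat each layer as a resistance in series:
  R'_nickel alloy = ln(0.185/0.174)/(2πk) = 0.06130/(2π·10.2) = 9.565×10^-4 m·K/W
  R'_ceramic fibre blanket = ln(0.276/0.185)/(2πk) = 0.4000/(2π·0.0728) = 0.8746 m·K/W
  R'_vermiculite board = ln(0.333/0.276)/(2πk) = 0.1877/(2π·0.0739) = 0.4043 m·K/W
ΣR = 9.565×10^-4 + 0.8746 + 0.4043 = 1.280 m·K/W
Q' = ΔT/ΣR = (535 K − 295.2 K)/1.280 = 187 W/m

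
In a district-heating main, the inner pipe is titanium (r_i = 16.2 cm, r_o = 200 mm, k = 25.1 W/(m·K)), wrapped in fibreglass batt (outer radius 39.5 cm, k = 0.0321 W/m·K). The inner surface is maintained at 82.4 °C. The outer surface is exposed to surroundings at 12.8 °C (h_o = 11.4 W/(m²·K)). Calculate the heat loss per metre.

Treat each layer as a resistance in series:
  R'_titanium = ln(0.200/0.162)/(2πk) = 0.2107/(2π·25.1) = 0.001336 m·K/W
  R'_fibreglass batt = ln(0.395/0.200)/(2πk) = 0.6806/(2π·0.0321) = 3.374 m·K/W
  R'_conv,out = 1/(2πr h) = 1/(2π·0.395·11.4) = 0.03534 m·K/W
ΣR = 0.001336 + 3.374 + 0.03534 = 3.411 m·K/W
Q' = ΔT/ΣR = (82.4 °C − 12.8 °C)/3.411 = 20.4 W/m

Q' = 20.4 W/m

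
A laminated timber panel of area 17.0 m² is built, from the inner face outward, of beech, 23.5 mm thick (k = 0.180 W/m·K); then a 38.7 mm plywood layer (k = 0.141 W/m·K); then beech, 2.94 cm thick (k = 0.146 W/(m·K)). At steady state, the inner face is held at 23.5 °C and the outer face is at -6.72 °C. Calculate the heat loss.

Q = 847 W

Treat each layer as a resistance in series:
  R_beech = L/(kA) = 0.0235/(0.180·17.0) = 0.007680 K/W
  R_plywood = L/(kA) = 0.0387/(0.141·17.0) = 0.01615 K/W
  R_beech = L/(kA) = 0.0294/(0.146·17.0) = 0.01185 K/W
ΣR = 0.007680 + 0.01615 + 0.01185 = 0.03568 K/W
Q = ΔT/ΣR = (23.5 °C − -6.72 °C)/0.03568 = 847 W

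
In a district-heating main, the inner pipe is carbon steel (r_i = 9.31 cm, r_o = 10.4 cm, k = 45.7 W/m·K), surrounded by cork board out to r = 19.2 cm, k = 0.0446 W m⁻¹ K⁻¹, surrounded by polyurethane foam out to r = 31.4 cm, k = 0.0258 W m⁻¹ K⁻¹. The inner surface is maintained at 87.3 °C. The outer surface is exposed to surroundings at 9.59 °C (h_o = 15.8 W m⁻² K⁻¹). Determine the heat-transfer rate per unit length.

Resistance network (inner→outer):
  R'_carbon steel = ln(0.104/0.0931)/(2πk) = 0.1107/(2π·45.7) = 3.856×10^-4 m·K/W
  R'_cork board = ln(0.192/0.104)/(2πk) = 0.6131/(2π·0.0446) = 2.188 m·K/W
  R'_polyurethane foam = ln(0.314/0.192)/(2πk) = 0.4919/(2π·0.0258) = 3.034 m·K/W
  R'_conv,out = 1/(2πr h) = 1/(2π·0.314·15.8) = 0.03208 m·K/W
ΣR = 3.856×10^-4 + 2.188 + 3.034 + 0.03208 = 5.254 m·K/W
Q' = ΔT/ΣR = (87.3 °C − 9.59 °C)/5.254 = 14.8 W/m

Q' = 14.8 W/m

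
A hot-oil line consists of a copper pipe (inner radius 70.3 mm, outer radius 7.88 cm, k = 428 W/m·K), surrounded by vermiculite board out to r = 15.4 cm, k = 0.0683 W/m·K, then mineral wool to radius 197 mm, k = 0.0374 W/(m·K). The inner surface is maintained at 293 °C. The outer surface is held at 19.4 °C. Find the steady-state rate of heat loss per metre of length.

Q' = 105 W/m

Resistance network (inner→outer):
  R'_copper = ln(0.0788/0.0703)/(2πk) = 0.1141/(2π·428) = 4.244×10^-5 m·K/W
  R'_vermiculite board = ln(0.154/0.0788)/(2πk) = 0.6700/(2π·0.0683) = 1.561 m·K/W
  R'_mineral wool = ln(0.197/0.154)/(2πk) = 0.2463/(2π·0.0374) = 1.048 m·K/W
ΣR = 4.244×10^-5 + 1.561 + 1.048 = 2.609 m·K/W
Q' = ΔT/ΣR = (293 °C − 19.4 °C)/2.609 = 105 W/m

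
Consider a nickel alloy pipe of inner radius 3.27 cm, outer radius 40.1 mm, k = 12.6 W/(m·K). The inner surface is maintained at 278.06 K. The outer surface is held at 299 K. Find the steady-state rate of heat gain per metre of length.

Q' = 8.13 kW/m

Q' = 2πk·ΔT/ln(r₂/r₁) = 2π × 12.6 × 20.94 / ln(0.0401/0.0327) = 8130 W/m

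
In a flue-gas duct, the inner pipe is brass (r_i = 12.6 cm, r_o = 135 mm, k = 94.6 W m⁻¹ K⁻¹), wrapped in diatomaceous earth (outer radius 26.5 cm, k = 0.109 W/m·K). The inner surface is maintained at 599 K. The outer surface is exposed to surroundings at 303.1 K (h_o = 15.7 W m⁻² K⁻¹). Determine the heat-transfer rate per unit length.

Treat each layer as a resistance in series:
  R'_brass = ln(0.135/0.126)/(2πk) = 0.06899/(2π·94.6) = 1.161×10^-4 m·K/W
  R'_diatomaceous earth = ln(0.265/0.135)/(2πk) = 0.6745/(2π·0.109) = 0.9848 m·K/W
  R'_conv,out = 1/(2πr h) = 1/(2π·0.265·15.7) = 0.03825 m·K/W
ΣR = 1.161×10^-4 + 0.9848 + 0.03825 = 1.023 m·K/W
Q' = ΔT/ΣR = (599 K − 303.1 K)/1.023 = 289 W/m

Q' = 289 W/m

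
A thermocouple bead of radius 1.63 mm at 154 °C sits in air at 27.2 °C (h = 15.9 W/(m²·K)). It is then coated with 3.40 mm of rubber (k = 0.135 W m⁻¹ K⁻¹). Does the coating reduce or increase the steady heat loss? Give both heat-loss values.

increases: 0.0673 → 0.287 W

Critical radius for a sphere: r_cr = 2k/h = 0.0170 m = 1.70 cm.
Outer radius after coating: r₂ = 0.00163 + 0.00340 = 0.00503 m.
Since r₁ < r_cr and r₂ ≤ r_cr, the coating moves toward the maximum at r_cr — heat loss rises.
Bare: R = 1/(4πr₁²h) = 1884 K/W; Q = 126.8/1884 = 0.0673 W.
Coated: R = R_cond + R_conv = 442.3 K/W; Q = 126.8/442.3 = 0.287 W.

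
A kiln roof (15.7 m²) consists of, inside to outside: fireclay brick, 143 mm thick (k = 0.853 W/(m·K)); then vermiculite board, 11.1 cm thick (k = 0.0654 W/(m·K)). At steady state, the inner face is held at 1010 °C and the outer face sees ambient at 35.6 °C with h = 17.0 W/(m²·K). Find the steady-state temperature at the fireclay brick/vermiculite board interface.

T = 925 °C

Treat each layer as a resistance in series:
  R_fireclay brick = L/(kA) = 0.143/(0.853·15.7) = 0.01068 K/W
  R_vermiculite board = L/(kA) = 0.111/(0.0654·15.7) = 0.1081 K/W
  R_conv,out = 1/(hA) = 1/(17.0·15.7) = 0.003747 K/W
ΣR = 0.01068 + 0.1081 + 0.003747 = 0.1225 K/W
Q = ΔT/ΣR = (1010 °C − 35.6 °C)/0.1225 = 7954 W
From the inner boundary to the fireclay brick/vermiculite board interface, ΣR_partial = 0.01068 K/W.
T_interface = T_in − Q·ΣR_partial = 1010 °C − (7954)(0.01068) = 925 °C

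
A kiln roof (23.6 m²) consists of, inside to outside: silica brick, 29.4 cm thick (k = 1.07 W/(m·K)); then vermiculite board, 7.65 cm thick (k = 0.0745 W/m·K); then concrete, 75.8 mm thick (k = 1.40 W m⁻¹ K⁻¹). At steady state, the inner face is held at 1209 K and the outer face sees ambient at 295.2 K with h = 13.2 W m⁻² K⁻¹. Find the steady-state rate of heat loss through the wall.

Resistance network (inner→outer):
  R_silica brick = L/(kA) = 0.294/(1.07·23.6) = 0.01164 K/W
  R_vermiculite board = L/(kA) = 0.0765/(0.0745·23.6) = 0.04351 K/W
  R_concrete = L/(kA) = 0.0758/(1.40·23.6) = 0.002294 K/W
  R_conv,out = 1/(hA) = 1/(13.2·23.6) = 0.003210 K/W
ΣR = 0.01164 + 0.04351 + 0.002294 + 0.003210 = 0.06065 K/W
Q = ΔT/ΣR = (1209 K − 295.2 K)/0.06065 = 15100 W

Q = 15100 W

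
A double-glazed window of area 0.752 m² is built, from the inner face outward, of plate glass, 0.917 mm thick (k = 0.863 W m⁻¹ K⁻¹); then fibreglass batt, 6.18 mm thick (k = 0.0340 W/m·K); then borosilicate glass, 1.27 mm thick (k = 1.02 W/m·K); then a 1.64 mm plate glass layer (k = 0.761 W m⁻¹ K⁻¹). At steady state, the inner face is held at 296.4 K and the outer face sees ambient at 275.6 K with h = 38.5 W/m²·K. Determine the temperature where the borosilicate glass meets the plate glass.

T = 278.36 K

Series thermal resistances, inner to outer:
  R_plate glass = L/(kA) = 9.17×10^-4/(0.863·0.752) = 0.001413 K/W
  R_fibreglass batt = L/(kA) = 0.00618/(0.0340·0.752) = 0.2417 K/W
  R_borosilicate glass = L/(kA) = 0.00127/(1.02·0.752) = 0.001656 K/W
  R_plate glass = L/(kA) = 0.00164/(0.761·0.752) = 0.002866 K/W
  R_conv,out = 1/(hA) = 1/(38.5·0.752) = 0.03454 K/W
ΣR = 0.001413 + 0.2417 + 0.001656 + 0.002866 + 0.03454 = 0.2822 K/W
Q = ΔT/ΣR = (296.4 K − 275.6 K)/0.2822 = 73.71 W
From the inner boundary to the borosilicate glass/plate glass interface, ΣR_partial = 0.2448 K/W.
T_interface = T_in − Q·ΣR_partial = 296.4 K − (73.71)(0.2448) = 278.36 K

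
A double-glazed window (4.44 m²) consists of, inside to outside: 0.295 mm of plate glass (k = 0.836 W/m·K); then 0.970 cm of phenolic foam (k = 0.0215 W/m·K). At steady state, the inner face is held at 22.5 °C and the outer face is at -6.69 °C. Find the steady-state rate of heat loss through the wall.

Q = 287 W

Treat each layer as a resistance in series:
  R_plate glass = L/(kA) = 2.95×10^-4/(0.836·4.44) = 7.948×10^-5 K/W
  R_phenolic foam = L/(kA) = 0.00970/(0.0215·4.44) = 0.1016 K/W
ΣR = 7.948×10^-5 + 0.1016 = 0.1017 K/W
Q = ΔT/ΣR = (22.5 °C − -6.69 °C)/0.1017 = 287 W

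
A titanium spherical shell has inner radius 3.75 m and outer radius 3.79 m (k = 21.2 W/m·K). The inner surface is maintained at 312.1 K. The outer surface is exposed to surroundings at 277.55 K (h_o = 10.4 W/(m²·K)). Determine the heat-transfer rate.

Treat each layer as a resistance in series:
  R_titanium = (1/3.75 − 1/3.79)/(4πk) = 0.002814/(4π·21.2) = 1.056×10^-5 K/W
  R_conv,out = 1/(4πr²h) = 1/(4π·3.79²·10.4) = 5.327×10^-4 K/W
ΣR = 1.056×10^-5 + 5.327×10^-4 = 5.433×10^-4 K/W
Q = ΔT/ΣR = (312.1 K − 277.55 K)/5.433×10^-4 = 63600 W

Q = 63.6 kW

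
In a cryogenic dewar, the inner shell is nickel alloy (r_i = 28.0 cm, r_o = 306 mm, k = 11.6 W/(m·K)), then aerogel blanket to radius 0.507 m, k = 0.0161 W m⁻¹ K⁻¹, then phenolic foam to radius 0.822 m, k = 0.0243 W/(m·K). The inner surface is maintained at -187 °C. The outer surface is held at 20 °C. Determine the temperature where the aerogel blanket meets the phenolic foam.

T = -37.7 °C

Resistance network (inner→outer):
  R_nickel alloy = (1/0.280 − 1/0.306)/(4πk) = 0.3035/(4π·11.6) = 0.002082 K/W
  R_aerogel blanket = (1/0.306 − 1/0.507)/(4πk) = 1.296/(4π·0.0161) = 6.404 K/W
  R_phenolic foam = (1/0.507 − 1/0.822)/(4πk) = 0.7558/(4π·0.0243) = 2.475 K/W
ΣR = 0.002082 + 6.404 + 2.475 = 8.881 K/W
Q = ΔT/ΣR = (-187 °C − 20 °C)/8.881 = -23.31 W
From the inner boundary to the aerogel blanket/phenolic foam interface, ΣR_partial = 6.406 K/W.
T_interface = T_in − Q·ΣR_partial = -187 °C − (-23.31)(6.406) = -37.7 °C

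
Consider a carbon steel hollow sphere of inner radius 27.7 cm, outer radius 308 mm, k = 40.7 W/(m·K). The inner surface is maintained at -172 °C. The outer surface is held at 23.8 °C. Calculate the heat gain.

Q = 276 kW

Q = 4πk·ΔT/(1/r₁ − 1/r₂) = 4π × 40.7 × 195.8 / (1/0.277 − 1/0.308) = 2.76×10^5 W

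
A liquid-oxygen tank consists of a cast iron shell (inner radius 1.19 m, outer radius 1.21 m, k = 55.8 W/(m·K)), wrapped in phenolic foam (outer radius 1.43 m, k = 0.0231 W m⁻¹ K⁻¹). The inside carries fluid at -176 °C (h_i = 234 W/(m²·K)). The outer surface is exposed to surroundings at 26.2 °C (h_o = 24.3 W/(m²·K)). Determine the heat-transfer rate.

Treat each layer as a resistance in series:
  R_conv,in = 1/(4πr²h) = 1/(4π·1.19²·234) = 2.401×10^-4 K/W
  R_cast iron = (1/1.19 − 1/1.21)/(4πk) = 0.01389/(4π·55.8) = 1.981×10^-5 K/W
  R_phenolic foam = (1/1.21 − 1/1.43)/(4πk) = 0.1271/(4π·0.0231) = 0.4380 K/W
  R_conv,out = 1/(4πr²h) = 1/(4π·1.43²·24.3) = 0.001601 K/W
ΣR = 2.401×10^-4 + 1.981×10^-5 + 0.4380 + 0.001601 = 0.4399 K/W
Q = ΔT/ΣR = (-176 °C − 26.2 °C)/0.4399 = -460 W
(Negative Q ⇒ heat flows inward; heat gain = 460 W.)

Q = 460 W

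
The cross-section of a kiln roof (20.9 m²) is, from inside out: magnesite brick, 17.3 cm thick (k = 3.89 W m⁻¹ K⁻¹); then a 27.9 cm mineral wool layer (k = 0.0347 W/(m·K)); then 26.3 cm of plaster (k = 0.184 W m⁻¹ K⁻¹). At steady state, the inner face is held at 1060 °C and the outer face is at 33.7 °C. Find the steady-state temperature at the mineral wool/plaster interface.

Series thermal resistances, inner to outer:
  R_magnesite brick = L/(kA) = 0.173/(3.89·20.9) = 0.002128 K/W
  R_mineral wool = L/(kA) = 0.279/(0.0347·20.9) = 0.3847 K/W
  R_plaster = L/(kA) = 0.263/(0.184·20.9) = 0.06839 K/W
ΣR = 0.002128 + 0.3847 + 0.06839 = 0.4552 K/W
Q = ΔT/ΣR = (1060 °C − 33.7 °C)/0.4552 = 2255 W
From the inner boundary to the mineral wool/plaster interface, ΣR_partial = 0.3868 K/W.
T_interface = T_in − Q·ΣR_partial = 1060 °C − (2255)(0.3868) = 188 °C

T = 188 °C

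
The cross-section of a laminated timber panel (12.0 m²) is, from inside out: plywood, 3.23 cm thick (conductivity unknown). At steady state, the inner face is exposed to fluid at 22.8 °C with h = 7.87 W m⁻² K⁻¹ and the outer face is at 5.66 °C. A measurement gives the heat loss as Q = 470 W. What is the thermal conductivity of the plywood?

ΣR = ΔT/Q = |22.8 − 5.66|/470 = 0.03647 K/W
Known resistances:
  R_conv,in = 1/(hA) = 1/(7.87·12.0) = 0.01059 K/W
R_plywood = ΣR − ΣR_known = 0.03647 − 0.01059 = 0.02588 K/W
L/(kA) = 0.02588 ⇒ k = 0.0323/(0.02588·12.0) = 0.104 W/m·K

k = 0.104 W/m·K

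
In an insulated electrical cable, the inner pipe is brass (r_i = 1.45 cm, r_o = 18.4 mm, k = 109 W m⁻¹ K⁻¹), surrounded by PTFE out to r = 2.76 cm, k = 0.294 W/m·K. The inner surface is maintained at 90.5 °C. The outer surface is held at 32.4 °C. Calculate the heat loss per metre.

Treat each layer as a resistance in series:
  R'_brass = ln(0.0184/0.0145)/(2πk) = 0.2382/(2π·109) = 3.478×10^-4 m·K/W
  R'_PTFE = ln(0.0276/0.0184)/(2πk) = 0.4055/(2π·0.294) = 0.2195 m·K/W
ΣR = 3.478×10^-4 + 0.2195 = 0.2198 m·K/W
Q' = ΔT/ΣR = (90.5 °C − 32.4 °C)/0.2198 = 264 W/m

Q' = 264 W/m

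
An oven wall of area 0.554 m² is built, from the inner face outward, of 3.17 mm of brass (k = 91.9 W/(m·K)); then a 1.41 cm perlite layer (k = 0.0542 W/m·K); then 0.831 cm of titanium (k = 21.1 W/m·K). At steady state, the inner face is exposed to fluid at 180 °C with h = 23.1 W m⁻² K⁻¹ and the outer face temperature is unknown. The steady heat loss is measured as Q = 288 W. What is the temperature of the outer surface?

Sum the resistances:
  R_conv,in = 1/(hA) = 1/(23.1·0.554) = 0.07814 K/W
  R_brass = L/(kA) = 0.00317/(91.9·0.554) = 6.226×10^-5 K/W
  R_perlite = L/(kA) = 0.0141/(0.0542·0.554) = 0.4696 K/W
  R_titanium = L/(kA) = 0.00831/(21.1·0.554) = 7.109×10^-4 K/W
ΣR = 0.5485 K/W
ΔT = Q·ΣR = 288 × 0.5485 = 158.0 K
Heat flows outward, so T_out = T_in − ΔT = 180 − 158.0 = 22.0 °C

T_out = 22.0 °C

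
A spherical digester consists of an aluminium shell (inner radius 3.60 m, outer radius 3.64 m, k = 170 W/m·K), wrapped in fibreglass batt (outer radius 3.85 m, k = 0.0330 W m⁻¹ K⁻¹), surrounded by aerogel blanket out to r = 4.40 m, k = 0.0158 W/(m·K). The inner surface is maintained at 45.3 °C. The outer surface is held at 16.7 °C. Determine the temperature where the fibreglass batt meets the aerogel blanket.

Treat each layer as a resistance in series:
  R_aluminium = (1/3.60 − 1/3.64)/(4πk) = 0.003053/(4π·170) = 1.429×10^-6 K/W
  R_fibreglass batt = (1/3.64 − 1/3.85)/(4πk) = 0.01499/(4π·0.0330) = 0.03614 K/W
  R_aerogel blanket = (1/3.85 − 1/4.40)/(4πk) = 0.03247/(4π·0.0158) = 0.1635 K/W
ΣR = 1.429×10^-6 + 0.03614 + 0.1635 = 0.1996 K/W
Q = ΔT/ΣR = (45.3 °C − 16.7 °C)/0.1996 = 143.3 W
From the inner boundary to the fibreglass batt/aerogel blanket interface, ΣR_partial = 0.03614 K/W.
T_interface = T_in − Q·ΣR_partial = 45.3 °C − (143.3)(0.03614) = 40.1 °C

T = 40.1 °C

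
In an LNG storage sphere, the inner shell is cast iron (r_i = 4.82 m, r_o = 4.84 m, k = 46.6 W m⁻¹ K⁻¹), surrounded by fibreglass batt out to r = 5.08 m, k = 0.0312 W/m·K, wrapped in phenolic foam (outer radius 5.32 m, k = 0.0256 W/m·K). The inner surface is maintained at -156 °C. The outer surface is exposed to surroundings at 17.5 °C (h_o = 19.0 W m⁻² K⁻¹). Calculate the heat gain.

Resistance network (inner→outer):
  R_cast iron = (1/4.82 − 1/4.84)/(4πk) = 8.573×10^-4/(4π·46.6) = 1.464×10^-6 K/W
  R_fibreglass batt = (1/4.84 − 1/5.08)/(4πk) = 0.009761/(4π·0.0312) = 0.02490 K/W
  R_phenolic foam = (1/5.08 − 1/5.32)/(4πk) = 0.008880/(4π·0.0256) = 0.02760 K/W
  R_conv,out = 1/(4πr²h) = 1/(4π·5.32²·19.0) = 1.480×10^-4 K/W
ΣR = 1.464×10^-6 + 0.02490 + 0.02760 + 1.480×10^-4 = 0.05265 K/W
Q = ΔT/ΣR = (-156 °C − 17.5 °C)/0.05265 = -3300 W
(Negative Q ⇒ heat flows inward; heat gain = 3300 W.)

Q = 3300 W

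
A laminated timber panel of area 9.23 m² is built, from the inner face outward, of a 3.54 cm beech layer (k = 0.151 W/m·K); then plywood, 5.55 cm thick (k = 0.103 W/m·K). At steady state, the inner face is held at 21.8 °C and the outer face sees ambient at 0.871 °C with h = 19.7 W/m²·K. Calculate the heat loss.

Series thermal resistances, inner to outer:
  R_beech = L/(kA) = 0.0354/(0.151·9.23) = 0.02540 K/W
  R_plywood = L/(kA) = 0.0555/(0.103·9.23) = 0.05838 K/W
  R_conv,out = 1/(hA) = 1/(19.7·9.23) = 0.005500 K/W
ΣR = 0.02540 + 0.05838 + 0.005500 = 0.08928 K/W
Q = ΔT/ΣR = (21.8 °C − 0.871 °C)/0.08928 = 234 W

Q = 234 W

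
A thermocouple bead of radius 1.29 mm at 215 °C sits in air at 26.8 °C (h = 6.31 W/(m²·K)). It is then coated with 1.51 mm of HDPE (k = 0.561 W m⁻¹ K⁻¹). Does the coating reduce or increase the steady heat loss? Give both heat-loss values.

Critical radius for a sphere: r_cr = 2k/h = 0.178 m = 17.8 cm.
Outer radius after coating: r₂ = 0.00129 + 0.00151 = 0.00280 m.
Since r₁ < r_cr and r₂ ≤ r_cr, the coating moves toward the maximum at r_cr — heat loss rises.
Bare: R = 1/(4πr₁²h) = 7578 K/W; Q = 188.2/7578 = 0.0248 W.
Coated: R = R_cond + R_conv = 1668 K/W; Q = 188.2/1668 = 0.113 W.

increases: 0.0248 → 0.113 W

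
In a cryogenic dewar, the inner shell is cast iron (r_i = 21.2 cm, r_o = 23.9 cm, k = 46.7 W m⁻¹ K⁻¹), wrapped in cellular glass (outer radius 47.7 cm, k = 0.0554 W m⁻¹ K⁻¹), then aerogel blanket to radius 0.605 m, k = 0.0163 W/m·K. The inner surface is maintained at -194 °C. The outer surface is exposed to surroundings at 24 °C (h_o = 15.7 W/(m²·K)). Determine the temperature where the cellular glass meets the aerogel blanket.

T = -67.7 °C

Series thermal resistances, inner to outer:
  R_cast iron = (1/0.212 − 1/0.239)/(4πk) = 0.5329/(4π·46.7) = 9.080×10^-4 K/W
  R_cellular glass = (1/0.239 − 1/0.477)/(4πk) = 2.088/(4π·0.0554) = 2.999 K/W
  R_aerogel blanket = (1/0.477 − 1/0.605)/(4πk) = 0.4435/(4π·0.0163) = 2.165 K/W
  R_conv,out = 1/(4πr²h) = 1/(4π·0.605²·15.7) = 0.01385 K/W
ΣR = 9.080×10^-4 + 2.999 + 2.165 + 0.01385 = 5.179 K/W
Q = ΔT/ΣR = (-194 °C − 24 °C)/5.179 = -42.09 W
From the inner boundary to the cellular glass/aerogel blanket interface, ΣR_partial = 3.000 K/W.
T_interface = T_in − Q·ΣR_partial = -194 °C − (-42.09)(3.000) = -67.7 °C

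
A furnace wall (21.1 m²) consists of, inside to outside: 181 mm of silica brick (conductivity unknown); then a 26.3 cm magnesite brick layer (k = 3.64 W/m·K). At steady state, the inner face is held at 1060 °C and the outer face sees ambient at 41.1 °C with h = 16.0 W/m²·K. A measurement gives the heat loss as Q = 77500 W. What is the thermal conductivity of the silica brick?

ΣR = ΔT/Q = |1060 − 41.1|/77500 = 0.01315 K/W
Known resistances:
  R_magnesite brick = L/(kA) = 0.263/(3.64·21.1) = 0.003424 K/W
  R_conv,out = 1/(hA) = 1/(16.0·21.1) = 0.002962 K/W
R_silica brick = ΣR − ΣR_known = 0.01315 − 0.006386 = 0.006764 K/W
L/(kA) = 0.006764 ⇒ k = 0.181/(0.006764·21.1) = 1.27 W/m·K

k = 1.27 W/m·K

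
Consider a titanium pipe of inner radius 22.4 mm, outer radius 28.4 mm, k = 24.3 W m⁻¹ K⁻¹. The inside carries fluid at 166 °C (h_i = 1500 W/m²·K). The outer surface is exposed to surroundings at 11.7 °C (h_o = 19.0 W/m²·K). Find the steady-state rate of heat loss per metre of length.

Q' = 512 W/m

Series thermal resistances, inner to outer:
  R'_conv,in = 1/(2πr h) = 1/(2π·0.0224·1500) = 0.004737 m·K/W
  R'_titanium = ln(0.0284/0.0224)/(2πk) = 0.2373/(2π·24.3) = 0.001554 m·K/W
  R'_conv,out = 1/(2πr h) = 1/(2π·0.0284·19.0) = 0.2949 m·K/W
ΣR = 0.004737 + 0.001554 + 0.2949 = 0.3012 m·K/W
Q' = ΔT/ΣR = (166 °C − 11.7 °C)/0.3012 = 512 W/m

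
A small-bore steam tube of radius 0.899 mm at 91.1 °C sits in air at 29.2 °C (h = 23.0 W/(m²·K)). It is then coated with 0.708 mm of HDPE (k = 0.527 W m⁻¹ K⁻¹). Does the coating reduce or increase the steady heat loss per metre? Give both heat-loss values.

increases: 8.04 → 13.8 W/m

Critical radius for a cylinder: r_cr = k/h = 0.0229 m = 2.29 cm.
Outer radius after coating: r₂ = 8.99×10^-4 + 7.08×10^-4 = 0.001607 m.
Since r₁ < r_cr and r₂ ≤ r_cr, the coating moves toward the maximum at r_cr — heat loss rises.
Bare: R = 1/(2πr₁h) = 7.697 m·K/W; Q = 61.9/7.697 = 8.04 W/m.
Coated: R = R_cond + R_conv = 4.481 m·K/W; Q = 61.9/4.481 = 13.8 W/m.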